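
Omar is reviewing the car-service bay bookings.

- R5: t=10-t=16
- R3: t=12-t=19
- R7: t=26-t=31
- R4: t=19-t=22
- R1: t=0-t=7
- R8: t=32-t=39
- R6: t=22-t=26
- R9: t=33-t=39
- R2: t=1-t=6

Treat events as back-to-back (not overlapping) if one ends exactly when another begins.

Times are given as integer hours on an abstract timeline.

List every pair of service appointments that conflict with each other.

R1 & R2, R3 & R5, R8 & R9

Sorted by start: R1, R2, R5, R3, R4, R6, R7, R8, R9.
R2 starts before R1 ends → R1 and R2 overlap.
R5 starts after R1 ends — done with R1.
R5 starts after R2 ends — done with R2.
R3 starts before R5 ends → R5 and R3 overlap.
R4 starts after R5 ends — done with R5.
R4 starts exactly when R3 ends (back-to-back, no overlap) — done with R3.
R6 starts exactly when R4 ends (back-to-back, no overlap) — done with R4.
R7 starts exactly when R6 ends (back-to-back, no overlap) — done with R6.
R8 starts after R7 ends — done with R7.
R9 starts before R8 ends → R8 and R9 overlap.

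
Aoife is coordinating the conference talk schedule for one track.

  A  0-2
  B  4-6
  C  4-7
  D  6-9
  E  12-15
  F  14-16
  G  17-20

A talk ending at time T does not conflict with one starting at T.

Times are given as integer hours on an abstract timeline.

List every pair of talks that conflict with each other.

B & C, C & D, E & F

Sorted by start: A, B, C, D, E, F, G.
B starts after A ends, so A has no further overlaps.
C starts before B ends → B and C overlap.
D starts exactly when B ends (back-to-back, no overlap), so B has no further overlaps.
D starts before C ends → C and D overlap.
E starts after C ends, so C has no further overlaps.
E starts after D ends, so D has no further overlaps.
F starts before E ends → E and F overlap.
G starts after E ends.
G starts after F ends.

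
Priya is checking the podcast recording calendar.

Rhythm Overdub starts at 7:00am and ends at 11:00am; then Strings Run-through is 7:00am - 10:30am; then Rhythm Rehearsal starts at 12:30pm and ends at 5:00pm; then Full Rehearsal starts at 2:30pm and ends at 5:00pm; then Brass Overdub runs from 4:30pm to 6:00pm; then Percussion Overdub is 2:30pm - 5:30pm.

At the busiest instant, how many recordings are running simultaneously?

4

Sort all start/end points and keep a running count:
7:00am start Rhythm Overdub → 1
7:00am start Strings Run-through → 2
10:30am end Strings Run-through → 1
11:00am end Rhythm Overdub → 0
12:30pm start Rhythm Rehearsal → 1
2:30pm start Full Rehearsal → 2
2:30pm start Percussion Overdub → 3
4:30pm start Brass Overdub → 4
5:00pm end Full Rehearsal → 3
5:00pm end Rhythm Rehearsal → 2
5:30pm end Percussion Overdub → 1
6:00pm end Brass Overdub → 0
Peak is 4, at 4:30pm (Brass Overdub, Full Rehearsal, Percussion Overdub, Rhythm Rehearsal).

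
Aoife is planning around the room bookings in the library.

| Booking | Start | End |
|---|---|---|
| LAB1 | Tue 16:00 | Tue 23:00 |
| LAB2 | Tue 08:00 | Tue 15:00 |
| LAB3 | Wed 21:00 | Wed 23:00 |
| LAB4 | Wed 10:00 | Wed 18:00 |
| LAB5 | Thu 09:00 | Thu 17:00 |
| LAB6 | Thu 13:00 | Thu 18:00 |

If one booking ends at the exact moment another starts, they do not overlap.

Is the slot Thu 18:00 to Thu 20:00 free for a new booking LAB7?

Yes — the slot is free

LAB2: ends Tue 15:00 at or before LAB7 starts Thu 18:00 → clear.
LAB1: ends Tue 23:00 at or before LAB7 starts Thu 18:00 → clear.
LAB4: ends Wed 18:00 at or before LAB7 starts Thu 18:00 → clear.
LAB3: ends Wed 23:00 at or before LAB7 starts Thu 18:00 → clear.
LAB5: ends Thu 17:00 at or before LAB7 starts Thu 18:00 → clear.
LAB6: ends Thu 18:00 at or before LAB7 starts Thu 18:00 → clear.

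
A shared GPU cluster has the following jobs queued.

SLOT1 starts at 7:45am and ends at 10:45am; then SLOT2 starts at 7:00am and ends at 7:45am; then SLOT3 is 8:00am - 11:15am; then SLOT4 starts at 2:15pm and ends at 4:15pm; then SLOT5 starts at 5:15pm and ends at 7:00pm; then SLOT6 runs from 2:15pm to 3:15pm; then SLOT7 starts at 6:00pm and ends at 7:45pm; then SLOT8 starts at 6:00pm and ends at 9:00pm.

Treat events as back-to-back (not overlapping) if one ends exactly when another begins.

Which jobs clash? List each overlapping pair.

Sorted by start: SLOT2, SLOT1, SLOT3, SLOT4, SLOT6, SLOT5, SLOT7, SLOT8.
SLOT1 starts exactly when SLOT2 ends (back-to-back, no overlap), so nothing later overlaps SLOT2 either.
SLOT3 starts before SLOT1 ends → SLOT1 and SLOT3 overlap.
SLOT4 starts after SLOT1 ends, so nothing later overlaps SLOT1 either.
SLOT4 starts after SLOT3 ends, so nothing later overlaps SLOT3 either.
SLOT6 starts before SLOT4 ends → SLOT4 and SLOT6 overlap.
SLOT5 starts after SLOT4 ends, so nothing later overlaps SLOT4 either.
SLOT5 starts after SLOT6 ends, so nothing later overlaps SLOT6 either.
SLOT7 starts before SLOT5 ends → SLOT5 and SLOT7 overlap.
SLOT8 starts before SLOT5 ends → SLOT5 and SLOT8 overlap.
SLOT8 starts before SLOT7 ends → SLOT7 and SLOT8 overlap.

SLOT1 & SLOT3, SLOT4 & SLOT6, SLOT5 & SLOT7, SLOT5 & SLOT8, SLOT7 & SLOT8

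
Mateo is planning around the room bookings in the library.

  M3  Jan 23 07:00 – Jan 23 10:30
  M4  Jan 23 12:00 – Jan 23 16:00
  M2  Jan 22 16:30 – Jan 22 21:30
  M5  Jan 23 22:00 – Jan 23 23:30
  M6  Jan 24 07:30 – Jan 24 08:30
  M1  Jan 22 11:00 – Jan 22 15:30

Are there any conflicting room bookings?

No

Sorted by start: M1, M2, M3, M4, M5, M6.
M2 starts after M1 ends, so M1 has no further overlaps.
M3 starts after M2 ends, so M2 has no further overlaps.
M4 starts after M3 ends, so M3 has no further overlaps.
M5 starts after M4 ends, so M4 has no further overlaps.
M6 starts after M5 ends.
Every pair is clear; the schedule has no overlaps.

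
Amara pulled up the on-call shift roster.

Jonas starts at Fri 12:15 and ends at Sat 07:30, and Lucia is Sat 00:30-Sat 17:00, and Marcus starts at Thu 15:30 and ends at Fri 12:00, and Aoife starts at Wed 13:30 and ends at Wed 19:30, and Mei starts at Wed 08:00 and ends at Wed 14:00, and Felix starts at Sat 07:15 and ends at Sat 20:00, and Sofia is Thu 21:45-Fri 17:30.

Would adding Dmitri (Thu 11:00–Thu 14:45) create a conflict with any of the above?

No — it doesn't clash with anything

Mei: ends Wed 14:00 at or before Dmitri starts Thu 11:00 → clear.
Aoife: ends Wed 19:30 at or before Dmitri starts Thu 11:00 → clear.
Marcus: starts Thu 15:30 at or after Dmitri ends Thu 14:45 → clear.
Sofia: starts Thu 21:45 at or after Dmitri ends Thu 14:45 → clear.
Jonas: starts Fri 12:15 at or after Dmitri ends Thu 14:45 → clear.
Lucia: starts Sat 00:30 at or after Dmitri ends Thu 14:45 → clear.
Felix: starts Sat 07:15 at or after Dmitri ends Thu 14:45 → clear.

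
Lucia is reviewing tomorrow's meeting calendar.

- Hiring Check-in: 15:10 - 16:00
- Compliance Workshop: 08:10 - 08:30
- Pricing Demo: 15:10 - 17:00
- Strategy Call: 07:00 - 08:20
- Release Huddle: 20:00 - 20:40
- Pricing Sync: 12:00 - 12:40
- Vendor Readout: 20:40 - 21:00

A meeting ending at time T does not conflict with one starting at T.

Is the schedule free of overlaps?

No

Check each pair: they overlap iff neither finishes before the other starts.
Sorted by start: Strategy Call, Compliance Workshop, Pricing Sync, Hiring Check-in, Pricing Demo, Release Huddle, Vendor Readout.
Compliance Workshop starts before Strategy Call ends → Strategy Call and Compliance Workshop overlap.
That's a conflict, so the schedule is not conflict-free.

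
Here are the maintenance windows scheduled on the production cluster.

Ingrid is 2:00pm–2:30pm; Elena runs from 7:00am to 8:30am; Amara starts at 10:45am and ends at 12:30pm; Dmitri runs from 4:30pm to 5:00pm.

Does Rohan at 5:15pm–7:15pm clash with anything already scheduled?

No — it doesn't clash with anything

Elena: ends 8:30am at or before Rohan starts 5:15pm → clear.
Amara: ends 12:30pm at or before Rohan starts 5:15pm → clear.
Ingrid: ends 2:30pm at or before Rohan starts 5:15pm → clear.
Dmitri: ends 5:00pm at or before Rohan starts 5:15pm → clear.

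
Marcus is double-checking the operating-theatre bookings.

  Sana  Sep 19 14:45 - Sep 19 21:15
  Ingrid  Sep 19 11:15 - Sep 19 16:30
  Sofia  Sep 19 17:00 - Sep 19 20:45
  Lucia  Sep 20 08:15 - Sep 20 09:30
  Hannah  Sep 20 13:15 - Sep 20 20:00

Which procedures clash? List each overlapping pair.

Ingrid & Sana, Sana & Sofia

Sorted by start: Ingrid, Sana, Sofia, Lucia, Hannah.
Sana starts before Ingrid ends → Ingrid and Sana overlap.
Sofia starts after Ingrid ends, so Ingrid has no further overlaps.
Sofia starts before Sana ends → Sana and Sofia overlap.
Lucia starts after Sana ends, so Sana has no further overlaps.
Lucia starts after Sofia ends, so Sofia has no further overlaps.
Hannah starts after Lucia ends.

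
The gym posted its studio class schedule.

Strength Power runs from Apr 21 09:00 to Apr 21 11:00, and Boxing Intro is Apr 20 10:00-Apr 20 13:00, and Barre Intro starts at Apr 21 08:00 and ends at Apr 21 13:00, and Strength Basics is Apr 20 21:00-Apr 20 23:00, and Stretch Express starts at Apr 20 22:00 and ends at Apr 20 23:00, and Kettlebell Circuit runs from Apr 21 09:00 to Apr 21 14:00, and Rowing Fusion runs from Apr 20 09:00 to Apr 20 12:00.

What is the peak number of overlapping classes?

3

Sort all start/end points and keep a running count:
Apr 20 09:00 start Rowing Fusion → 1
Apr 20 10:00 start Boxing Intro → 2
Apr 20 12:00 end Rowing Fusion → 1
Apr 20 13:00 end Boxing Intro → 0
Apr 20 21:00 start Strength Basics → 1
Apr 20 22:00 start Stretch Express → 2
Apr 20 23:00 end Strength Basics → 1
Apr 20 23:00 end Stretch Express → 0
Apr 21 08:00 start Barre Intro → 1
Apr 21 09:00 start Kettlebell Circuit → 2
Apr 21 09:00 start Strength Power → 3
Apr 21 11:00 end Strength Power → 2
Apr 21 13:00 end Barre Intro → 1
Apr 21 14:00 end Kettlebell Circuit → 0
Peak is 3, at Apr 21 09:00 (Barre Intro, Kettlebell Circuit, Strength Power).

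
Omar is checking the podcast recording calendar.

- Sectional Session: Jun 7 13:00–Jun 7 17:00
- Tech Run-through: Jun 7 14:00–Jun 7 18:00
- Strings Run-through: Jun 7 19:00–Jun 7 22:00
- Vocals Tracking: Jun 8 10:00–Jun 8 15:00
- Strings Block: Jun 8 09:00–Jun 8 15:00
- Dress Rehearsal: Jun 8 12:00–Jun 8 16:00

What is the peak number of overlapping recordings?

3

Walk through starts and ends in time order (an end at T is processed before a start at T):
Jun 7 13:00 start Sectional Session → 1
Jun 7 14:00 start Tech Run-through → 2
Jun 7 17:00 end Sectional Session → 1
Jun 7 18:00 end Tech Run-through → 0
Jun 7 19:00 start Strings Run-through → 1
Jun 7 22:00 end Strings Run-through → 0
Jun 8 09:00 start Strings Block → 1
Jun 8 10:00 start Vocals Tracking → 2
Jun 8 12:00 start Dress Rehearsal → 3
Jun 8 15:00 end Strings Block → 2
Jun 8 15:00 end Vocals Tracking → 1
Jun 8 16:00 end Dress Rehearsal → 0
Peak is 3, at Jun 8 12:00 (Dress Rehearsal, Strings Block, Vocals Tracking).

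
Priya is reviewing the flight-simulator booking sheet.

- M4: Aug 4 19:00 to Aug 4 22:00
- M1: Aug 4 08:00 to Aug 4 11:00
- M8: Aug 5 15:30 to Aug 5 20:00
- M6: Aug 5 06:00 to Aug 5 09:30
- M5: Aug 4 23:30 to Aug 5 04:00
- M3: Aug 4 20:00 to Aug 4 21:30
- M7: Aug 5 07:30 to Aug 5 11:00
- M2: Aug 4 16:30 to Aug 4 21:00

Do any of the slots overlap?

Yes

Check each pair: they overlap iff neither finishes before the other starts.
Sorted by start: M1, M2, M4, M3, M5, M6, M7, M8.
M2 starts after M1 ends; M1 is clear from here.
M4 starts before M2 ends → M2 and M4 overlap.
That's a conflict, so the schedule is not conflict-free.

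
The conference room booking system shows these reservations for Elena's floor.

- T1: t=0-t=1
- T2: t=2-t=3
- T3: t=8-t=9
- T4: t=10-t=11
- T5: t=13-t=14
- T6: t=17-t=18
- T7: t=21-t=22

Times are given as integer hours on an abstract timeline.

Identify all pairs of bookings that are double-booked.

Sorted by start: T1, T2, T3, T4, T5, T6, T7.
T2 starts after T1 ends — done with T1.
T3 starts after T2 ends — done with T2.
T4 starts after T3 ends — done with T3.
T5 starts after T4 ends — done with T4.
T6 starts after T5 ends — done with T5.
T7 starts after T6 ends.

no conflicts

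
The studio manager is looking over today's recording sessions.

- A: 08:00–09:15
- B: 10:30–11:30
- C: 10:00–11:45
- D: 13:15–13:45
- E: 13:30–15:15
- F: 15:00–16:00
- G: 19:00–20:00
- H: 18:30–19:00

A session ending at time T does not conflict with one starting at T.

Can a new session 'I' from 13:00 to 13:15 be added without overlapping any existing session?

A: ends 09:15 at or before I starts 13:00 → clear.
C: ends 11:45 at or before I starts 13:00 → clear.
B: ends 11:30 at or before I starts 13:00 → clear.
D: starts 13:15 at or after I ends 13:15 → clear.
E: starts 13:30 at or after I ends 13:15 → clear.
F: starts 15:00 at or after I ends 13:15 → clear.
H: starts 18:30 at or after I ends 13:15 → clear.
G: starts 19:00 at or after I ends 13:15 → clear.

Yes — the slot is free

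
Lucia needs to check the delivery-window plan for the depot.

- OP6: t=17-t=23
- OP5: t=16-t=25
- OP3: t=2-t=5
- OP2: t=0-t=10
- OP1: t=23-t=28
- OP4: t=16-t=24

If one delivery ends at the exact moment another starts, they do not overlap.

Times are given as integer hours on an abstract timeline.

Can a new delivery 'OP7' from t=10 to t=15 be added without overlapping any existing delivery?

OP2: ends t=10 at or before OP7 starts t=10 → clear.
OP3: ends t=5 at or before OP7 starts t=10 → clear.
OP4: starts t=16 at or after OP7 ends t=15 → clear.
OP5: starts t=16 at or after OP7 ends t=15 → clear.
OP6: starts t=17 at or after OP7 ends t=15 → clear.
OP1: starts t=23 at or after OP7 ends t=15 → clear.

Yes — the slot is free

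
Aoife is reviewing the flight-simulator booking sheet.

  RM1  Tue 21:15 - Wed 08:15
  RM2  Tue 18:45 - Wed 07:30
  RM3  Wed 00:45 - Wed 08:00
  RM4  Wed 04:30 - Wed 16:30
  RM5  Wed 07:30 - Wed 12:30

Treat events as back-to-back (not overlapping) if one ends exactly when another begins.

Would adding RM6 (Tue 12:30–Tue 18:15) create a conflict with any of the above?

RM2: starts Tue 18:45 at or after RM6 ends Tue 18:15 → clear.
RM1: starts Tue 21:15 at or after RM6 ends Tue 18:15 → clear.
RM3: starts Wed 00:45 at or after RM6 ends Tue 18:15 → clear.
RM4: starts Wed 04:30 at or after RM6 ends Tue 18:15 → clear.
RM5: starts Wed 07:30 at or after RM6 ends Tue 18:15 → clear.

No — it doesn't clash with anything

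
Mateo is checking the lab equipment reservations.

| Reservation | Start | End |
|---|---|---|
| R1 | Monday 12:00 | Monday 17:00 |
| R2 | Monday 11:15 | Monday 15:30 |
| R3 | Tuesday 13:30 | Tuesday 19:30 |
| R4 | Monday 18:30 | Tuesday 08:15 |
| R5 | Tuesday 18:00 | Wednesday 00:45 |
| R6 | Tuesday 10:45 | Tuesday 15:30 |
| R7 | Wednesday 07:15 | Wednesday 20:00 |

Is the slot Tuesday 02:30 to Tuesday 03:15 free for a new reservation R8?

R2: ends Monday 15:30 at or before R8 starts Tuesday 02:30 → clear.
R1: ends Monday 17:00 at or before R8 starts Tuesday 02:30 → clear.
R4: starts Monday 18:30 before R8 ends Tuesday 03:15, and ends Tuesday 08:15 after R8 starts Tuesday 02:30 → overlap.
R6: starts Tuesday 10:45 at or after R8 ends Tuesday 03:15 → clear.
R3: starts Tuesday 13:30 at or after R8 ends Tuesday 03:15 → clear.
R5: starts Tuesday 18:00 at or after R8 ends Tuesday 03:15 → clear.
R7: starts Wednesday 07:15 at or after R8 ends Tuesday 03:15 → clear.
R8 overlaps R4.

No — it overlaps R4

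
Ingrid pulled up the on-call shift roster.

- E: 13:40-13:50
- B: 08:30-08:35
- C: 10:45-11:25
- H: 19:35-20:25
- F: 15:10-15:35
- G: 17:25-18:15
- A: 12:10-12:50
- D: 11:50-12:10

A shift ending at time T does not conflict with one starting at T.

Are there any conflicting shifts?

No

Sorted by start: B, C, D, A, E, F, G, H.
C starts after B ends; B is clear from here.
D starts after C ends; C is clear from here.
A starts exactly when D ends (back-to-back, no overlap); D is clear from here.
E starts after A ends; A is clear from here.
F starts after E ends; E is clear from here.
G starts after F ends; F is clear from here.
H starts after G ends.
Every pair is clear; the schedule has no overlaps.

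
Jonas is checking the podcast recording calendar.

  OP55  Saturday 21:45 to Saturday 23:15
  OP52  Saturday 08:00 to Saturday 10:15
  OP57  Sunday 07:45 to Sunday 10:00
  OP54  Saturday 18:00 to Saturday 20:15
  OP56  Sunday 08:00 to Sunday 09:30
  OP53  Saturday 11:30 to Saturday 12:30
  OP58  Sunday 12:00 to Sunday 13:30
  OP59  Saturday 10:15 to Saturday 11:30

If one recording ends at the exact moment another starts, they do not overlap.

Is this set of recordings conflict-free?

No

Sorted by start: OP52, OP59, OP53, OP54, OP55, OP57, OP56, OP58.
OP59 starts exactly when OP52 ends (back-to-back, no overlap) — done with OP52.
OP53 starts exactly when OP59 ends (back-to-back, no overlap) — done with OP59.
OP54 starts after OP53 ends — done with OP53.
OP55 starts after OP54 ends — done with OP54.
OP57 starts after OP55 ends — done with OP55.
OP56 starts before OP57 ends → OP57 and OP56 overlap.
That's a conflict, so the schedule is not conflict-free.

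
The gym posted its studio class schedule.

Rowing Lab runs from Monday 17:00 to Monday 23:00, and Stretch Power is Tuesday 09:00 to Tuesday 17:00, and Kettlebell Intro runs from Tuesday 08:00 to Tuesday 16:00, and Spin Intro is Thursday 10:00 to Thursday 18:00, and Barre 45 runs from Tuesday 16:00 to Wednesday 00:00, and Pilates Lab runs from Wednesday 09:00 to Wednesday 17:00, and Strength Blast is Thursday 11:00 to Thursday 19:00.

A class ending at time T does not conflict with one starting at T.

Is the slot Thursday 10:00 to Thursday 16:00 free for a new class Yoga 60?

Rowing Lab: ends Monday 23:00 at or before Yoga 60 starts Thursday 10:00 → clear.
Kettlebell Intro: ends Tuesday 16:00 at or before Yoga 60 starts Thursday 10:00 → clear.
Stretch Power: ends Tuesday 17:00 at or before Yoga 60 starts Thursday 10:00 → clear.
Barre 45: ends Wednesday 00:00 at or before Yoga 60 starts Thursday 10:00 → clear.
Pilates Lab: ends Wednesday 17:00 at or before Yoga 60 starts Thursday 10:00 → clear.
Spin Intro: starts Thursday 10:00 before Yoga 60 ends Thursday 16:00, and ends Thursday 18:00 after Yoga 60 starts Thursday 10:00 → overlap.
Strength Blast: starts Thursday 11:00 before Yoga 60 ends Thursday 16:00, and ends Thursday 19:00 after Yoga 60 starts Thursday 10:00 → overlap.
Yoga 60 overlaps Strength Blast, Spin Intro.

No — it overlaps Spin Intro, Strength Blast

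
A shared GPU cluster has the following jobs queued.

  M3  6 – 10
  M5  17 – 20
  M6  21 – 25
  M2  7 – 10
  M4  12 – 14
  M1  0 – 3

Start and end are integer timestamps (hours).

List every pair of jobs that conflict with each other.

M2 & M3

Check each pair: they overlap iff neither finishes before the other starts.
Sorted by start: M1, M3, M2, M4, M5, M6.
M3 starts after M1 ends; M1 is clear from here.
M2 starts before M3 ends → M3 and M2 overlap.
M4 starts after M3 ends; M3 is clear from here.
M4 starts after M2 ends; M2 is clear from here.
M5 starts after M4 ends; M4 is clear from here.
M6 starts after M5 ends.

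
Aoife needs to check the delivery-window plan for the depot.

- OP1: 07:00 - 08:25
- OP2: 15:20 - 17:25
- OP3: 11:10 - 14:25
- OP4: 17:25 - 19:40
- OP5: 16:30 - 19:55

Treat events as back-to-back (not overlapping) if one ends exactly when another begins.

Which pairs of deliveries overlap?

Check each pair: they overlap iff neither finishes before the other starts.
Sorted by start: OP1, OP3, OP2, OP5, OP4.
OP3 starts after OP1 ends — done with OP1.
OP2 starts after OP3 ends — done with OP3.
OP5 starts before OP2 ends → OP2 and OP5 overlap.
OP4 starts exactly when OP2 ends (back-to-back, no overlap).
OP4 starts before OP5 ends → OP5 and OP4 overlap.

OP2 & OP5, OP4 & OP5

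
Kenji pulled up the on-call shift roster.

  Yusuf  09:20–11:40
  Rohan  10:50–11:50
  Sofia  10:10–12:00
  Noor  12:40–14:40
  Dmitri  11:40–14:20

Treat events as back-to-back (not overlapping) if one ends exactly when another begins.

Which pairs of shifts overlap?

Dmitri & Noor, Dmitri & Rohan, Dmitri & Sofia, Rohan & Sofia, Rohan & Yusuf, Sofia & Yusuf

Two intervals overlap when each starts before the other ends.
Sorted by start: Yusuf, Sofia, Rohan, Dmitri, Noor.
Sofia starts before Yusuf ends → Yusuf and Sofia overlap.
Rohan starts before Yusuf ends → Yusuf and Rohan overlap.
Dmitri starts exactly when Yusuf ends (back-to-back, no overlap), so nothing later overlaps Yusuf either.
Rohan starts before Sofia ends → Sofia and Rohan overlap.
Dmitri starts before Sofia ends → Sofia and Dmitri overlap.
Noor starts after Sofia ends.
Dmitri starts before Rohan ends → Rohan and Dmitri overlap.
Noor starts after Rohan ends.
Noor starts before Dmitri ends → Dmitri and Noor overlap.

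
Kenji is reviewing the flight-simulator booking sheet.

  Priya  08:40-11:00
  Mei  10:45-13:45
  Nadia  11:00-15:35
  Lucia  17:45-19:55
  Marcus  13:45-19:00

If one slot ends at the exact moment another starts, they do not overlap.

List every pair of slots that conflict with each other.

Lucia & Marcus, Marcus & Nadia, Mei & Nadia, Mei & Priya

Sorted by start: Priya, Mei, Nadia, Marcus, Lucia.
Mei starts before Priya ends → Priya and Mei overlap.
Nadia starts exactly when Priya ends (back-to-back, no overlap); Priya is clear from here.
Nadia starts before Mei ends → Mei and Nadia overlap.
Marcus starts exactly when Mei ends (back-to-back, no overlap); Mei is clear from here.
Marcus starts before Nadia ends → Nadia and Marcus overlap.
Lucia starts after Nadia ends.
Lucia starts before Marcus ends → Marcus and Lucia overlap.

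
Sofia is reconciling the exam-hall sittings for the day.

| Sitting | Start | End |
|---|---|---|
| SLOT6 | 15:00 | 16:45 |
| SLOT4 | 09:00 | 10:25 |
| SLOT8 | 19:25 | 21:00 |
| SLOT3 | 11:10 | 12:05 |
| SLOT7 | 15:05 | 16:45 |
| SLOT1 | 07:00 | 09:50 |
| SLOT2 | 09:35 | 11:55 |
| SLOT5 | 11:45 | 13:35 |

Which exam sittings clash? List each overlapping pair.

Check each pair: they overlap iff neither finishes before the other starts.
Sorted by start: SLOT1, SLOT4, SLOT2, SLOT3, SLOT5, SLOT6, SLOT7, SLOT8.
SLOT4 starts before SLOT1 ends → SLOT1 and SLOT4 overlap.
SLOT2 starts before SLOT1 ends → SLOT1 and SLOT2 overlap.
SLOT3 starts after SLOT1 ends; SLOT1 is clear from here.
SLOT2 starts before SLOT4 ends → SLOT4 and SLOT2 overlap.
SLOT3 starts after SLOT4 ends; SLOT4 is clear from here.
SLOT3 starts before SLOT2 ends → SLOT2 and SLOT3 overlap.
SLOT5 starts before SLOT2 ends → SLOT2 and SLOT5 overlap.
SLOT6 starts after SLOT2 ends; SLOT2 is clear from here.
SLOT5 starts before SLOT3 ends → SLOT3 and SLOT5 overlap.
SLOT6 starts after SLOT3 ends; SLOT3 is clear from here.
SLOT6 starts after SLOT5 ends; SLOT5 is clear from here.
SLOT7 starts before SLOT6 ends → SLOT6 and SLOT7 overlap.
SLOT8 starts after SLOT6 ends.
SLOT8 starts after SLOT7 ends.

SLOT1 & SLOT2, SLOT1 & SLOT4, SLOT2 & SLOT3, SLOT2 & SLOT4, SLOT2 & SLOT5, SLOT3 & SLOT5, SLOT6 & SLOT7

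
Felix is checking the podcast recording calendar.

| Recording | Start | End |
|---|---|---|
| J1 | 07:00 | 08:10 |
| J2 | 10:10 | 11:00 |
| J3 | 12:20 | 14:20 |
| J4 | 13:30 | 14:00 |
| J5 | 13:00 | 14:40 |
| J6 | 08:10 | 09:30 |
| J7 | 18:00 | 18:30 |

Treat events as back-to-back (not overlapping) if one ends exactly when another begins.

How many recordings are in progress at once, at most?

3

Walk through starts and ends in time order (an end at T is processed before a start at T):
07:00 start J1 → 1
08:10 end J1 → 0
08:10 start J6 → 1
09:30 end J6 → 0
10:10 start J2 → 1
11:00 end J2 → 0
12:20 start J3 → 1
13:00 start J5 → 2
13:30 start J4 → 3
14:00 end J4 → 2
14:20 end J3 → 1
14:40 end J5 → 0
18:00 start J7 → 1
18:30 end J7 → 0
Peak is 3, at 13:30 (J3, J4, J5).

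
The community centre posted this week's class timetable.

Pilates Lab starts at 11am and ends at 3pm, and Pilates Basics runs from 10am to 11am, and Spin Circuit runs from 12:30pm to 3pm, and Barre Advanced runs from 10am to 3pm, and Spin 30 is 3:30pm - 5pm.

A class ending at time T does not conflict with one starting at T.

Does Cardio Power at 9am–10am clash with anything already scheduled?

No — it doesn't clash with anything

Pilates Basics: starts 10am at or after Cardio Power ends 10am → clear.
Barre Advanced: starts 10am at or after Cardio Power ends 10am → clear.
Pilates Lab: starts 11am at or after Cardio Power ends 10am → clear.
Spin Circuit: starts 12:30pm at or after Cardio Power ends 10am → clear.
Spin 30: starts 3:30pm at or after Cardio Power ends 10am → clear.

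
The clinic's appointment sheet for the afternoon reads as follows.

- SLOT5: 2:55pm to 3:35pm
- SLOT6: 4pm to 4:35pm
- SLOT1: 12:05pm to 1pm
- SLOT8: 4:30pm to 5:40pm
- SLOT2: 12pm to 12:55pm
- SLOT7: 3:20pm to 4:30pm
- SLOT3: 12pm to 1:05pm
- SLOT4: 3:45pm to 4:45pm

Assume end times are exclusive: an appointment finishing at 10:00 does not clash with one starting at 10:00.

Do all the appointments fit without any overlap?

No

Sorted by start: SLOT2, SLOT3, SLOT1, SLOT5, SLOT7, SLOT4, SLOT6, SLOT8.
SLOT3 starts before SLOT2 ends → SLOT2 and SLOT3 overlap.
That's a conflict, so the schedule is not conflict-free.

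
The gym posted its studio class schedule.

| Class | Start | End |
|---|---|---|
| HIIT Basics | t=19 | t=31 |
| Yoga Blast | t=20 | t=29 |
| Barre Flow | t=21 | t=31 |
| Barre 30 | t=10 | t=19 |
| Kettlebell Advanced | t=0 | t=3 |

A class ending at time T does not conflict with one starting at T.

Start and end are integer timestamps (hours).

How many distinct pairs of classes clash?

Two intervals overlap when each starts before the other ends.
Sorted by start: Kettlebell Advanced, Barre 30, HIIT Basics, Yoga Blast, Barre Flow.
Barre 30 starts after Kettlebell Advanced ends, so Kettlebell Advanced has no further overlaps.
HIIT Basics starts exactly when Barre 30 ends (back-to-back, no overlap), so Barre 30 has no further overlaps.
Yoga Blast starts before HIIT Basics ends → HIIT Basics and Yoga Blast overlap.
Barre Flow starts before HIIT Basics ends → HIIT Basics and Barre Flow overlap.
Barre Flow starts before Yoga Blast ends → Yoga Blast and Barre Flow overlap.
Overlapping pairs: Barre Flow & HIIT Basics, Barre Flow & Yoga Blast, HIIT Basics & Yoga Blast — 3 in total.

3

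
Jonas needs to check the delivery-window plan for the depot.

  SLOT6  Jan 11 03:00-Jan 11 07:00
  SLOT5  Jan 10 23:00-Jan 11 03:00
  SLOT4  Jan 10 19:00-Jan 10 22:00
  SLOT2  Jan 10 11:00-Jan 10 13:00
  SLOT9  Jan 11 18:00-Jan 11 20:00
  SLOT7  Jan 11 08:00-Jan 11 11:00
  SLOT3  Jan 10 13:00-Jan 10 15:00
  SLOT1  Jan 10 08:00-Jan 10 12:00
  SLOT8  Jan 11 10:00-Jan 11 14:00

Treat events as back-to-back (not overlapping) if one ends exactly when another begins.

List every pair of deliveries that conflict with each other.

SLOT1 & SLOT2, SLOT7 & SLOT8

Sorted by start: SLOT1, SLOT2, SLOT3, SLOT4, SLOT5, SLOT6, SLOT7, SLOT8, SLOT9.
SLOT2 starts before SLOT1 ends → SLOT1 and SLOT2 overlap.
SLOT3 starts after SLOT1 ends, so SLOT1 has no further overlaps.
SLOT3 starts exactly when SLOT2 ends (back-to-back, no overlap), so SLOT2 has no further overlaps.
SLOT4 starts after SLOT3 ends, so SLOT3 has no further overlaps.
SLOT5 starts after SLOT4 ends, so SLOT4 has no further overlaps.
SLOT6 starts exactly when SLOT5 ends (back-to-back, no overlap), so SLOT5 has no further overlaps.
SLOT7 starts after SLOT6 ends, so SLOT6 has no further overlaps.
SLOT8 starts before SLOT7 ends → SLOT7 and SLOT8 overlap.
SLOT9 starts after SLOT7 ends.
SLOT9 starts after SLOT8 ends.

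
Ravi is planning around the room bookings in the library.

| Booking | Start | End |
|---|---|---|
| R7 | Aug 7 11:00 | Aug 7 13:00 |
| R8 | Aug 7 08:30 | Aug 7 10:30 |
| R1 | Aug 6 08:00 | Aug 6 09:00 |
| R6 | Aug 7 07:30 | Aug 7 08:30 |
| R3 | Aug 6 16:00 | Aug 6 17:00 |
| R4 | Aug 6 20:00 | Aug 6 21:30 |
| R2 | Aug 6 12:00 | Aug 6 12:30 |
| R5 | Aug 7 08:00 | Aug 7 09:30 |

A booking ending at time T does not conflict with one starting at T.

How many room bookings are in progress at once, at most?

2

Sort all start/end points and keep a running count:
Aug 6 08:00 start R1 → 1
Aug 6 09:00 end R1 → 0
Aug 6 12:00 start R2 → 1
Aug 6 12:30 end R2 → 0
Aug 6 16:00 start R3 → 1
Aug 6 17:00 end R3 → 0
Aug 6 20:00 start R4 → 1
Aug 6 21:30 end R4 → 0
Aug 7 07:30 start R6 → 1
Aug 7 08:00 start R5 → 2
Aug 7 08:30 end R6 → 1
Aug 7 08:30 start R8 → 2
Aug 7 09:30 end R5 → 1
Aug 7 10:30 end R8 → 0
Aug 7 11:00 start R7 → 1
Aug 7 13:00 end R7 → 0
Peak is 2, at Aug 7 08:00 (R5, R6).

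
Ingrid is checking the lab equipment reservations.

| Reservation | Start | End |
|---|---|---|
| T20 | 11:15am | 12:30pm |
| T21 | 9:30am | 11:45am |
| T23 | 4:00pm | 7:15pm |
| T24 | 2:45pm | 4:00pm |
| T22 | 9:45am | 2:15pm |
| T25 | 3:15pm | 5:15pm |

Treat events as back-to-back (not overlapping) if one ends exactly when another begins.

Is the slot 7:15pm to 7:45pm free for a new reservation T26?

T21: ends 11:45am at or before T26 starts 7:15pm → clear.
T22: ends 2:15pm at or before T26 starts 7:15pm → clear.
T20: ends 12:30pm at or before T26 starts 7:15pm → clear.
T24: ends 4:00pm at or before T26 starts 7:15pm → clear.
T25: ends 5:15pm at or before T26 starts 7:15pm → clear.
T23: ends 7:15pm at or before T26 starts 7:15pm → clear.

Yes — the slot is free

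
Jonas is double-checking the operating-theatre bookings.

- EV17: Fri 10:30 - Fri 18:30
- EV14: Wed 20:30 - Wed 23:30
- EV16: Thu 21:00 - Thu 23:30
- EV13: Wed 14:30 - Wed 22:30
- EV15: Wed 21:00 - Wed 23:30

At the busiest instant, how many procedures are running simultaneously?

3

Walk through starts and ends in time order (an end at T is processed before a start at T):
Wed 14:30 start EV13 → 1
Wed 20:30 start EV14 → 2
Wed 21:00 start EV15 → 3
Wed 22:30 end EV13 → 2
Wed 23:30 end EV14 → 1
Wed 23:30 end EV15 → 0
Thu 21:00 start EV16 → 1
Thu 23:30 end EV16 → 0
Fri 10:30 start EV17 → 1
Fri 18:30 end EV17 → 0
Peak is 3, at Wed 21:00 (EV13, EV14, EV15).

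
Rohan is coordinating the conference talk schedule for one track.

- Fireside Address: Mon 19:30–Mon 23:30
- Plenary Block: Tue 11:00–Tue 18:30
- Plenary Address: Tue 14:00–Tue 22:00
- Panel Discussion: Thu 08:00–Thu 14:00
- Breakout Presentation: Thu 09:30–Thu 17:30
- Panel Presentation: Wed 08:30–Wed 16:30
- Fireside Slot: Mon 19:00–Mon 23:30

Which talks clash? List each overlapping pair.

Check each pair: they overlap iff neither finishes before the other starts.
Sorted by start: Fireside Slot, Fireside Address, Plenary Block, Plenary Address, Panel Presentation, Panel Discussion, Breakout Presentation.
Fireside Address starts before Fireside Slot ends → Fireside Slot and Fireside Address overlap.
Plenary Block starts after Fireside Slot ends, so nothing later overlaps Fireside Slot either.
Plenary Block starts after Fireside Address ends, so nothing later overlaps Fireside Address either.
Plenary Address starts before Plenary Block ends → Plenary Block and Plenary Address overlap.
Panel Presentation starts after Plenary Block ends, so nothing later overlaps Plenary Block either.
Panel Presentation starts after Plenary Address ends, so nothing later overlaps Plenary Address either.
Panel Discussion starts after Panel Presentation ends, so nothing later overlaps Panel Presentation either.
Breakout Presentation starts before Panel Discussion ends → Panel Discussion and Breakout Presentation overlap.

Breakout Presentation & Panel Discussion, Fireside Address & Fireside Slot, Plenary Address & Plenary Block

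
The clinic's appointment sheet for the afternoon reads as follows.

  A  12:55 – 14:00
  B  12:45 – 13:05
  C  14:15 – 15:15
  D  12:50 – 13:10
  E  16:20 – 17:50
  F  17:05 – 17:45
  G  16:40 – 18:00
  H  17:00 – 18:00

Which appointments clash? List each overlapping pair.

A & B, A & D, B & D, E & F, E & G, E & H, F & G, F & H, G & H

Sorted by start: B, D, A, C, E, G, H, F.
D starts before B ends → B and D overlap.
A starts before B ends → B and A overlap.
C starts after B ends — done with B.
A starts before D ends → D and A overlap.
C starts after D ends — done with D.
C starts after A ends — done with A.
E starts after C ends — done with C.
G starts before E ends → E and G overlap.
H starts before E ends → E and H overlap.
F starts before E ends → E and F overlap.
H starts before G ends → G and H overlap.
F starts before G ends → G and F overlap.
F starts before H ends → H and F overlap.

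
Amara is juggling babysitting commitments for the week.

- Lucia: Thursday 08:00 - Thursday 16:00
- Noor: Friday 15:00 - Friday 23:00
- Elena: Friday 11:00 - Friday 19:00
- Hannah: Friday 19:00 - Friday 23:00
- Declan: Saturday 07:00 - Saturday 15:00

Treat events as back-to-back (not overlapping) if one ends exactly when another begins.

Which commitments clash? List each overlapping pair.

Elena & Noor, Hannah & Noor

Check each pair: they overlap iff neither finishes before the other starts.
Sorted by start: Lucia, Elena, Noor, Hannah, Declan.
Elena starts after Lucia ends — done with Lucia.
Noor starts before Elena ends → Elena and Noor overlap.
Hannah starts exactly when Elena ends (back-to-back, no overlap) — done with Elena.
Hannah starts before Noor ends → Noor and Hannah overlap.
Declan starts after Noor ends.
Declan starts after Hannah ends.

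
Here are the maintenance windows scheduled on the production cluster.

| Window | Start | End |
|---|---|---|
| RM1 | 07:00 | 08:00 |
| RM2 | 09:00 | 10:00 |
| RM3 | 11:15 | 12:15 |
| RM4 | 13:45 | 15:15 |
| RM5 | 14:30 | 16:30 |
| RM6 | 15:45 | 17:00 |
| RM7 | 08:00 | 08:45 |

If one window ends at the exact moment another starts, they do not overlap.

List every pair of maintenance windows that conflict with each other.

RM4 & RM5, RM5 & RM6

Sorted by start: RM1, RM7, RM2, RM3, RM4, RM5, RM6.
RM7 starts exactly when RM1 ends (back-to-back, no overlap); RM1 is clear from here.
RM2 starts after RM7 ends; RM7 is clear from here.
RM3 starts after RM2 ends; RM2 is clear from here.
RM4 starts after RM3 ends; RM3 is clear from here.
RM5 starts before RM4 ends → RM4 and RM5 overlap.
RM6 starts after RM4 ends.
RM6 starts before RM5 ends → RM5 and RM6 overlap.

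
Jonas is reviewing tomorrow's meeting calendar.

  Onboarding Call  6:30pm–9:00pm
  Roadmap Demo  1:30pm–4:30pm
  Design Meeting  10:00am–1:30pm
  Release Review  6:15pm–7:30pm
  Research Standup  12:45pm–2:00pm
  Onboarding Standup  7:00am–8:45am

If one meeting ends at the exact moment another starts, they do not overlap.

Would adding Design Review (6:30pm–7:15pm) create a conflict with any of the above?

Onboarding Standup: ends 8:45am at or before Design Review starts 6:30pm → clear.
Design Meeting: ends 1:30pm at or before Design Review starts 6:30pm → clear.
Research Standup: ends 2:00pm at or before Design Review starts 6:30pm → clear.
Roadmap Demo: ends 4:30pm at or before Design Review starts 6:30pm → clear.
Release Review: starts 6:15pm before Design Review ends 7:15pm, and ends 7:30pm after Design Review starts 6:30pm → overlap.
Onboarding Call: starts 6:30pm before Design Review ends 7:15pm, and ends 9:00pm after Design Review starts 6:30pm → overlap.
Design Review overlaps Release Review, Onboarding Call.

Yes — it overlaps Onboarding Call, Release Review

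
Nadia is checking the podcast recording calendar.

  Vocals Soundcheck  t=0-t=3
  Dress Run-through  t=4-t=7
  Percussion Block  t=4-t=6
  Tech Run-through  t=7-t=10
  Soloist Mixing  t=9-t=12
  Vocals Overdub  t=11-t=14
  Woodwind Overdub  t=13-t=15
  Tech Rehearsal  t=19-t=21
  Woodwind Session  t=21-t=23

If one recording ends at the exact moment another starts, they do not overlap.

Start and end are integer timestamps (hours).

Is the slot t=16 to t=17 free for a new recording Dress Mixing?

Yes — the slot is free

Vocals Soundcheck: ends t=3 at or before Dress Mixing starts t=16 → clear.
Dress Run-through: ends t=7 at or before Dress Mixing starts t=16 → clear.
Percussion Block: ends t=6 at or before Dress Mixing starts t=16 → clear.
Tech Run-through: ends t=10 at or before Dress Mixing starts t=16 → clear.
Soloist Mixing: ends t=12 at or before Dress Mixing starts t=16 → clear.
Vocals Overdub: ends t=14 at or before Dress Mixing starts t=16 → clear.
Woodwind Overdub: ends t=15 at or before Dress Mixing starts t=16 → clear.
Tech Rehearsal: starts t=19 at or after Dress Mixing ends t=17 → clear.
Woodwind Session: starts t=21 at or after Dress Mixing ends t=17 → clear.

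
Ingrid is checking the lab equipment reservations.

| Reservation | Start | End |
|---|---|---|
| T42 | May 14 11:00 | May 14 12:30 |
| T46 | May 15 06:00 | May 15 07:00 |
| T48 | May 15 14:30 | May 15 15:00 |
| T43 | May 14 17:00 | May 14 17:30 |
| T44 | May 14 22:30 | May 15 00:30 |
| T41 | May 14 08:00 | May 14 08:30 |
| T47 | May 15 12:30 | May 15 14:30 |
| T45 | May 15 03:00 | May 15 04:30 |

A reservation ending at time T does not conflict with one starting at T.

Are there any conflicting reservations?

Sorted by start: T41, T42, T43, T44, T45, T46, T47, T48.
T42 starts after T41 ends, so T41 has no further overlaps.
T43 starts after T42 ends, so T42 has no further overlaps.
T44 starts after T43 ends, so T43 has no further overlaps.
T45 starts after T44 ends, so T44 has no further overlaps.
T46 starts after T45 ends, so T45 has no further overlaps.
T47 starts after T46 ends, so T46 has no further overlaps.
T48 starts exactly when T47 ends (back-to-back, no overlap).
Every pair is clear; the schedule has no overlaps.

No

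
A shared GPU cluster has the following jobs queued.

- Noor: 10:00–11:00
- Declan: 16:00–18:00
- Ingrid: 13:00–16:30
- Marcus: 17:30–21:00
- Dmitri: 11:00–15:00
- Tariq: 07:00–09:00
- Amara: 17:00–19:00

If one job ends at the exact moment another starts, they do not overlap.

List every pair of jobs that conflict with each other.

Amara & Declan, Amara & Marcus, Declan & Ingrid, Declan & Marcus, Dmitri & Ingrid

Check each pair: they overlap iff neither finishes before the other starts.
Sorted by start: Tariq, Noor, Dmitri, Ingrid, Declan, Amara, Marcus.
Noor starts after Tariq ends, so Tariq has no further overlaps.
Dmitri starts exactly when Noor ends (back-to-back, no overlap), so Noor has no further overlaps.
Ingrid starts before Dmitri ends → Dmitri and Ingrid overlap.
Declan starts after Dmitri ends, so Dmitri has no further overlaps.
Declan starts before Ingrid ends → Ingrid and Declan overlap.
Amara starts after Ingrid ends, so Ingrid has no further overlaps.
Amara starts before Declan ends → Declan and Amara overlap.
Marcus starts before Declan ends → Declan and Marcus overlap.
Marcus starts before Amara ends → Amara and Marcus overlap.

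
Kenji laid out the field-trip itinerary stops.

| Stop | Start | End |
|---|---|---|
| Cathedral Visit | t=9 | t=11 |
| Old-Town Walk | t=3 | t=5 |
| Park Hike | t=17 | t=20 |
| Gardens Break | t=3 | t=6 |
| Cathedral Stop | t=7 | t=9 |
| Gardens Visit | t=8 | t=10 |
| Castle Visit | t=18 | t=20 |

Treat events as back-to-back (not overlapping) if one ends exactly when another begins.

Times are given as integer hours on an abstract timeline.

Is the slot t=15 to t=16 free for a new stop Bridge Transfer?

Old-Town Walk: ends t=5 at or before Bridge Transfer starts t=15 → clear.
Gardens Break: ends t=6 at or before Bridge Transfer starts t=15 → clear.
Cathedral Stop: ends t=9 at or before Bridge Transfer starts t=15 → clear.
Gardens Visit: ends t=10 at or before Bridge Transfer starts t=15 → clear.
Cathedral Visit: ends t=11 at or before Bridge Transfer starts t=15 → clear.
Park Hike: starts t=17 at or after Bridge Transfer ends t=16 → clear.
Castle Visit: starts t=18 at or after Bridge Transfer ends t=16 → clear.

Yes — the slot is free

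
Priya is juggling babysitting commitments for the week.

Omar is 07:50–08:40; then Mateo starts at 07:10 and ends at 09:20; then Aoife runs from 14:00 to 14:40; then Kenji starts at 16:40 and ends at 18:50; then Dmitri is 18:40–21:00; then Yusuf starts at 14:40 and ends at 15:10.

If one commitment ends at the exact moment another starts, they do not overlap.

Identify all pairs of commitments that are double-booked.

Dmitri & Kenji, Mateo & Omar

Sorted by start: Mateo, Omar, Aoife, Yusuf, Kenji, Dmitri.
Omar starts before Mateo ends → Mateo and Omar overlap.
Aoife starts after Mateo ends; Mateo is clear from here.
Aoife starts after Omar ends; Omar is clear from here.
Yusuf starts exactly when Aoife ends (back-to-back, no overlap); Aoife is clear from here.
Kenji starts after Yusuf ends; Yusuf is clear from here.
Dmitri starts before Kenji ends → Kenji and Dmitri overlap.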